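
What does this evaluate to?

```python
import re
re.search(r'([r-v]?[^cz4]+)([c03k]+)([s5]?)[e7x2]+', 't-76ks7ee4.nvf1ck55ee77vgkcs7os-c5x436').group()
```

't-76ks7ee'

The pattern matches optionally a character in [r-v], then one or more of any character except [cz4] (captured); then one or more of one of [c03k] (captured); then optionally one of [s5] (captured); then one or more of one of [e7x2].
Unlike `match`, `search` isn't anchored — it looks for the pattern anywhere in the string.
The match spans [0:9] → 't-76ks7ee'.
Captured: group 1 = 't-76', group 2 = 'k', group 3 = 's'.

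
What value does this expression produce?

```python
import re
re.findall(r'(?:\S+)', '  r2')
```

This matches one or more of a non-whitespace character (non-capturing group).
Walking the string: at [2:4] → 'r2'.
`findall` yields the raw match text (1 of them) because the pattern has no groups.

['r2']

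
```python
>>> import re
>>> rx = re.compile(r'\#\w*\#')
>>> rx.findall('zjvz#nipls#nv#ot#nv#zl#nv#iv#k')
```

['#nipls#', '#ot#', '#zl#', '#iv#']

Scanning left to right: at [4:11] → '#nipls#'; at [13:17] → '#ot#'; at [19:23] → '#zl#'; at [25:29] → '#iv#'.
Since nothing is captured, `findall` lists the 4 matched substrings directly.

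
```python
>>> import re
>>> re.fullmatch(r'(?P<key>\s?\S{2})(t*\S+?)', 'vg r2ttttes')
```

For `fullmatch`, every character of the input must be accounted for by the pattern.
Here there's no way to consume every character, so the call returns None.

None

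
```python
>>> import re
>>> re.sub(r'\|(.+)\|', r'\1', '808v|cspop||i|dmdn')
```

'808vcspop||idmdn'

Matches: at [4:14] → '|cspop||i|'.
Each match is replaced using the text its own group 1 captured.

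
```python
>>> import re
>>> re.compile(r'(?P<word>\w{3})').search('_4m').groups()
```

('_4m',)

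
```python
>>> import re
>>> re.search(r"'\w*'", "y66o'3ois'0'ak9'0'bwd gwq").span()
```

`re.search` tries every starting position until one works.
The match spans [4:10] → "'3ois'".

(4, 10)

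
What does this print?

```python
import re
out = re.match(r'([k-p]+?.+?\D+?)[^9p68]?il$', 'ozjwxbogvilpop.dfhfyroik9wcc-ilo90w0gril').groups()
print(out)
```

('ozjwxbogvilpop.dfhfyroik9wcc-ilo90w0g',)

The match spans [0:40] → 'ozjwxbogvilpop.dfhfyroik9wcc-ilo90w0gril'.
Captured: group 1 = 'ozjwxbogvilpop.dfhfyroik9wcc-ilo90w0g'.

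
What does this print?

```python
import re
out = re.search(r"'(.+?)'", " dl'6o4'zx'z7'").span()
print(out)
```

(3, 8)

A `+?`/`*?`/`{m,n}?` starts at its minimum and grows only as far as needed for what follows to match.
Unlike `match`, `search` isn't anchored — it looks for the pattern anywhere in the string.
The match spans [3:8] → "'6o4'".
Captured: group 1 = '6o4'.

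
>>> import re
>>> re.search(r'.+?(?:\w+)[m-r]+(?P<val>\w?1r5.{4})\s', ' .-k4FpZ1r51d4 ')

None

Pattern: one or more of any character (lazy); then one or more of a word character (non-capturing group); then one or more of a character in [m-r]; then optionally a word character, then the literal '1r5', then exactly 4 of any character (captured as 'val'); then whitespace.
Unlike `match`, `search` isn't anchored — it looks for the pattern anywhere in the string.
Here the pattern never matches, so the call returns None.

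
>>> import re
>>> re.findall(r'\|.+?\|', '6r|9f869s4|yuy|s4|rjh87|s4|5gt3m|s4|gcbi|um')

['|9f869s4|', '|s4|', '|s4|', '|s4|']

Because the quantifier is non-greedy, it stops expanding at the earliest point where the rest of the pattern can succeed.
Matches: at [2:11] → '|9f869s4|'; at [14:18] → '|s4|'; at [23:27] → '|s4|'; at [32:36] → '|s4|'.
No capturing groups, so `findall` returns the 4 full match strings.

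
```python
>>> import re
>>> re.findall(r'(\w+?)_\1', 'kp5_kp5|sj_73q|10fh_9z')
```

['kp5']

The backreference `\1` re-matches whatever the first group consumed, character for character.
Scanning left to right: at [0:7] match 'kp5_kp5', group 1 = 'kp5'.
`findall` collects group 1 from the one match (1 total).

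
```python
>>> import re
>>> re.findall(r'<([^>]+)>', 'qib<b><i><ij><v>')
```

Walking the string: at [3:6] match '<b>', group 1 = 'b'; at [6:9] match '<i>', group 1 = 'i'; at [9:13] match '<ij>', group 1 = 'ij'; at [13:16] match '<v>', group 1 = 'v'.
One capturing group, so `findall` returns just the captured substring from each match — 4 in all.

['b', 'i', 'ij', 'v']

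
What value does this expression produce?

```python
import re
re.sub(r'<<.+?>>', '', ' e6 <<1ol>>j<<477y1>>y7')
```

A non-greedy quantifier consumes as few characters as it can — just enough that the remainder of the pattern still matches from where it stops; whatever follows it matches normally.
Matches: at [4:11] → '<<1ol>>'; at [12:21] → '<<477y1>>'.
`sub` substitutes '' at each match site.

' e6 jy7'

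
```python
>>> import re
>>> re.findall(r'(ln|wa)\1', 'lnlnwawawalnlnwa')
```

The backreference `\1` re-matches whatever the first group consumed, character for character.
One capturing group, so `findall` returns just the captured substring from each match — 3 in all.

['ln', 'wa', 'ln']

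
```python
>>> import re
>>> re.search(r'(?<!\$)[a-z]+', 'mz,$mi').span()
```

Because the assertion is negative and zero-width, positions next to the forbidden text are skipped.
Unlike `match`, `search` isn't anchored — it looks for the pattern anywhere in the string.
The match spans [0:2] → 'mz'.

(0, 2)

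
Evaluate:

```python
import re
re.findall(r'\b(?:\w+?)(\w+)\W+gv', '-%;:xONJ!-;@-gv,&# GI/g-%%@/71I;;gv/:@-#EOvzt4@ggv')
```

The pattern matches a word boundary (`\b`, zero-width); then one or more of a word character (lazy) (non-capturing group); then one or more of a word character (captured); then one or more of a non-word character, then the literal 'gv'.
Walking the string: at [4:15] match 'xONJ!-;@-gv', group 1 = 'ONJ'; at [28:35] match '71I;;gv', group 1 = '1I'.
Because there's exactly one group, `findall` drops the full match and keeps group 1 from each hit.

['ONJ', '1I']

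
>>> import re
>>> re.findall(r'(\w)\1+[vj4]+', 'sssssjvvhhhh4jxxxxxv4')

`\1` has to match the exact text group 1 already captured.
Because there's exactly one group, `findall` drops the full match and keeps group 1 from each hit.

['s', 'h', 'x']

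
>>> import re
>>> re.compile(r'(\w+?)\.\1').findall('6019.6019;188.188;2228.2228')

`\1` is not a pattern — it's the concrete string captured by group 1, re-applied verbatim.
Scanning left to right: at [0:9] match '6019.6019', group 1 = '6019'; at [10:17] match '188.188', group 1 = '188'; at [18:27] match '2228.2228', group 1 = '2228'.
Because there's exactly one group, `findall` drops the full match and keeps group 1 from each hit.

['6019', '188', '2228']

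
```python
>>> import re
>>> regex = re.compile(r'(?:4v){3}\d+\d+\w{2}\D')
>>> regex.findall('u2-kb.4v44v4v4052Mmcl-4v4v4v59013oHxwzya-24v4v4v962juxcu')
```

['4v4v4v59013oHx', '4v4v4v962jux']

This matches the literal '4v' repeated 3 times, then one or more of a digit, then one or more of a digit; then exactly 2 of a word character, then a non-digit.
Matches: at [22:36] → '4v4v4v59013oHx'; at [42:54] → '4v4v4v962jux'.
Since nothing is captured, `findall` lists the 2 matched substrings directly.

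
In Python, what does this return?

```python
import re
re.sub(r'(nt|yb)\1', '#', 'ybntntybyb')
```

After group 1 captures some text, `\1` only succeeds where that same text appears again.
Matches: at [2:6] → 'ntnt'; at [6:10] → 'ybyb'.
`sub` substitutes '#' at each match site.

'yb##'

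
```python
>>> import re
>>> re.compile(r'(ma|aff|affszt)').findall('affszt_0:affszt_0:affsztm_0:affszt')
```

['aff', 'aff', 'aff', 'aff']

`|` is ordered: at each position the engine commits to the first alternative that works.
`findall` collects group 1 from each match (4 total).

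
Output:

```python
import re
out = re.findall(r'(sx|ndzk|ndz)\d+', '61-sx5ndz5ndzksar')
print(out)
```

Scanning left to right: at [3:6] match 'sx5', group 1 = 'sx'; at [6:10] match 'ndz5', group 1 = 'ndz'.
With a single group, `findall` returns only what that group captured — 2 items.

['sx', 'ndz']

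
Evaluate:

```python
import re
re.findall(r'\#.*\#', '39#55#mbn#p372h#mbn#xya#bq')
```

With no groups in the pattern, `findall` gives back each whole match — 1 here.

['#55#mbn#p372h#mbn#xya#']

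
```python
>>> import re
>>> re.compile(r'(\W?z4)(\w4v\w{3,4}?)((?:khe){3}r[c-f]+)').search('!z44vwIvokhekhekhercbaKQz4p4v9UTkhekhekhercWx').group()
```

'z4p4v9UTkhekhekherc'

This matches optionally a non-word character, then the literal 'z4' (captured); then a word character, then the literal '4v', then 3 to 4 of a word character (lazy) (captured); then the literal 'khe' repeated 3 times, then the literal 'r', then one or more of a character in [c-f] (captured).
`re.search` scans for the first position where the pattern succeeds.
The match spans [24:43] → 'z4p4v9UTkhekhekherc'.
Captured: group 1 = 'z4', group 2 = 'p4v9UT', group 3 = 'khekhekherc'.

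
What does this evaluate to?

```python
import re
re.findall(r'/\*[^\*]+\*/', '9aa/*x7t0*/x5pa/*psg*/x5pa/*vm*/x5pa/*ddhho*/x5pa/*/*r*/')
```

`findall` yields the raw match text (5 of them) because the pattern has no groups.

['/*x7t0*/', '/*psg*/', '/*vm*/', '/*ddhho*/', '/*r*/']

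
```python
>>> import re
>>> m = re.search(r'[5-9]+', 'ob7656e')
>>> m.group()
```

The pattern matches one or more of a character in [5-9].
Unlike `match`, `search` isn't anchored — it looks for the pattern anywhere in the string.
The match spans [2:6] → '7656'.

'7656'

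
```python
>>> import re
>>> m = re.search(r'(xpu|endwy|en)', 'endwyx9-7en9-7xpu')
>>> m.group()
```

Alternation isn't longest-match — the leftmost alternative that fits at this position is chosen.
`re.search` scans for the first position where the pattern succeeds.
The match spans [0:5] → 'endwy'.
Captured: group 1 = 'endwy'.

'endwy'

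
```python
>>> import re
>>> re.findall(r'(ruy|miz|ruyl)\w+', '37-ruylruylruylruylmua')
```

['ruy']

`|` is ordered: at each position the engine commits to the first alternative that works.
Matches: at [3:22] match 'ruylruylruylruylmua', group 1 = 'ruy'.
With a single group, `findall` returns only what that group captured — 1 item.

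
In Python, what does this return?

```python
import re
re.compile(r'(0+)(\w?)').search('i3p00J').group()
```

This matches one or more of a literal '0' (captured); then optionally a word character (captured).
`search` walks the string left to right and returns the first match it finds.
The match spans [3:6] → '00J'.
Captured: group 1 = '00', group 2 = 'J'.

'00J'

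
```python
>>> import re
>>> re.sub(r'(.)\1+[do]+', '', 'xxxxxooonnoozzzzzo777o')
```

`\1` has to match the exact text group 1 already captured.
`sub` substitutes '' at each match site.

''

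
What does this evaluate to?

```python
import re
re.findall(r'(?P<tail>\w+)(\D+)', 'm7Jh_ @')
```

[('m7Jh_', ' @')]

Multiple groups make `findall` return tuples — one 2-tuple for the one match.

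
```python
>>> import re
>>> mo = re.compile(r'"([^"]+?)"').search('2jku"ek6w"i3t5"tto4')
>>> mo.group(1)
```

Unlike `match`, `search` isn't anchored — it looks for the pattern anywhere in the string.
The match spans [4:10] → '"ek6w"'.
Captured: group 1 = 'ek6w'.

'ek6w'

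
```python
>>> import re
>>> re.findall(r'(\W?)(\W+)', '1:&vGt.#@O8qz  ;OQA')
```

[(':', '&'), ('.', '#@'), (' ', ' ;')]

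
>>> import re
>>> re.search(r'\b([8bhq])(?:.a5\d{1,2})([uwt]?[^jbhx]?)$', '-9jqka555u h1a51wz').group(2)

'wz'

The pattern matches a word boundary (`\b`, zero-width); then one of [8bhq] (captured); then any character, then the literal 'a5', then 1 to 2 of a digit (non-capturing group); then optionally one of [uwt], then optionally any character except [jbhx] (captured); then anchored at the end.
`re.search` tries every starting position until one works.
The match spans [11:18] → 'h1a51wz'.
Captured: group 1 = 'h', group 2 = 'wz'.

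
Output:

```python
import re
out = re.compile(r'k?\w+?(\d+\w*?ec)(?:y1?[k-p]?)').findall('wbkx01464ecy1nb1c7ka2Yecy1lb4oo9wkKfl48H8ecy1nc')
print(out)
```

A non-greedy quantifier consumes as few characters as it can — just enough that the remainder of the pattern still matches from where it stops; whatever follows it matches normally.
One capturing group, so `findall` returns just the captured substring from each match — 3 in all.

['01464ec', '1c7ka2Yec', '4oo9wkKfl48H8ec']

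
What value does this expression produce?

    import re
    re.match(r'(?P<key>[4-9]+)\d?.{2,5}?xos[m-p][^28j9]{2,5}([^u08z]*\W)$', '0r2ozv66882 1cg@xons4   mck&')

This matches one or more of a character in [4-9] (captured as 'key'); then optionally a digit, then 2 to 5 of any character (lazy); then the literal 'xos', then a character in [m-p], then 2 to 5 of any character except [28j9]; then zero or more of any character except [u08z], then a non-word character (captured); then anchored at the end.
`match` is anchored at position 0; if the pattern doesn't fit there, it returns None.
Here the pattern fails at index 0, so the call returns None.

None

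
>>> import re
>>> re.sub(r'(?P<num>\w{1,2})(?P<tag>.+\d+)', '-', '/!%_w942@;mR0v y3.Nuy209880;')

The pattern matches 1 to 2 of a word character (captured as 'num'); then one or more of any character, then one or more of a digit (captured as 'tag').
Matches: at [3:27] → '_w942@;mR0v y3.Nuy209880'.
Every occurrence is swapped for '-'.

'/!%-;'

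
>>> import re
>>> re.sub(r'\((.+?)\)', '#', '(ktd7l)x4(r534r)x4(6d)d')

'#x4#x4#d'

Because the quantifier is non-greedy, it stops expanding at the earliest point where the rest of the pattern can succeed.
Every occurrence is swapped for '#'.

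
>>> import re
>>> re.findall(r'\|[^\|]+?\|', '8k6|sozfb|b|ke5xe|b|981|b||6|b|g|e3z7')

['|sozfb|', '|ke5xe|', '|981|', '|6|', '|g|']

No capturing groups, so `findall` returns the 5 full match strings.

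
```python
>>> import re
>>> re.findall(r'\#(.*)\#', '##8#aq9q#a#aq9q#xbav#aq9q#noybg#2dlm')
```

['#8#aq9q#a#aq9q#xbav#aq9q#noybg']

Scanning left to right: at [0:32] match '##8#aq9q#a#aq9q#xbav#aq9q#noybg#', group 1 = '#8#aq9q#a#aq9q#xbav#aq9q#noybg'.
With a single group, `findall` returns only what that group captured — 1 item.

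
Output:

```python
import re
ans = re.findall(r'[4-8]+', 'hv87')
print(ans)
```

['87']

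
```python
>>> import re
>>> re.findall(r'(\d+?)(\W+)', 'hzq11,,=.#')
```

[('11', ',,=.#')]

This matches one or more of a digit (lazy) (captured); then one or more of a non-word character (captured).
Multiple groups make `findall` return tuples — one 2-tuple for the one match.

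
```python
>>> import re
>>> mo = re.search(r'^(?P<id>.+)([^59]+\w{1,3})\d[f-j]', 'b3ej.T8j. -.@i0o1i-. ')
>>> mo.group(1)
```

'b3ej.T8j. -.@i'

Pattern: anchored at the start of the string; then one or more of any character (captured as 'id'); then one or more of any character except [59], then 1 to 3 of a word character (captured); then a digit, then a character in [f-j].
Unlike `match`, `search` isn't anchored — it looks for the pattern anywhere in the string.
The match spans [0:18] → 'b3ej.T8j. -.@i0o1i'.
Captured: group 1 = 'b3ej.T8j. -.@i', group 2 = '0o'.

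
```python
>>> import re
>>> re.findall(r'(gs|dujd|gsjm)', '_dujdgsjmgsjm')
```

['dujd', 'gs', 'gs']

Alternation tries branches left to right and keeps the first one that lets the overall match succeed at that position.
Walking the string: at [1:5] match 'dujd', group 1 = 'dujd'; at [5:7] match 'gs', group 1 = 'gs'; at [9:11] match 'gs', group 1 = 'gs'.
`findall` collects group 1 from each match (3 total).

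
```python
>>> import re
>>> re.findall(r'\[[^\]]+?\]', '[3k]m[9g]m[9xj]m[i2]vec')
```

['[3k]', '[9g]', '[9xj]', '[i2]']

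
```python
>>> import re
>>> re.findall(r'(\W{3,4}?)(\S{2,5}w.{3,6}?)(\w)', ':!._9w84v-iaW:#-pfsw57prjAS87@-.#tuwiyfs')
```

A `+?`/`*?`/`{m,n}?` starts at its minimum and grows only as far as needed for what follows to match.
`findall` packs the 3 group values into a tuple for every match.

[(':!.', '_9w84v-', 'i'), (':#-', 'pfsw57p', 'r'), ('@-.', '#tuwiyf', 's')]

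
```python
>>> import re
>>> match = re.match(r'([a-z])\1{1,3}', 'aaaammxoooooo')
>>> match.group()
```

'aaaa'

`re.match` only tries the pattern at the start of the string.
The match spans [0:4] → 'aaaa'.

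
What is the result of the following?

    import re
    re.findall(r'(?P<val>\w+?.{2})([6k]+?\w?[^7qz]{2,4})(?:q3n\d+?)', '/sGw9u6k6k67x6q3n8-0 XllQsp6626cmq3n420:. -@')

This matches one or more of a word character (lazy), then exactly 2 of any character (captured as 'val'); then one or more of one of [6k] (lazy), then optionally a word character, then 2 to 4 of any character except [7qz] (captured); then the literal 'q3n', then one or more of a digit (lazy) (non-capturing group).
Because the quantifier is non-greedy, it stops expanding at the earliest point where the rest of the pattern can succeed.
Scanning left to right: at [1:18] match 'sGw9u6k6k67x6q3n8', groups = ('sGw9u', '6k6k67x6'); at [21:37] match 'XllQsp6626cmq3n4', groups = ('XllQsp', '6626cm').
`findall` packs the 2 group values into a tuple for every match.

[('sGw9u', '6k6k67x6'), ('XllQsp', '6626cm')]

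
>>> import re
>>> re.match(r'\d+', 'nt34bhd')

None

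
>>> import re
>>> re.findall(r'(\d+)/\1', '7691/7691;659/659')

After group 1 captures some text, `\1` only succeeds where that same text appears again.
Walking the string: at [0:9] match '7691/7691', group 1 = '7691'; at [10:17] match '659/659', group 1 = '659'.
One capturing group, so `findall` returns just the captured substring from each match — 2 in all.

['7691', '659']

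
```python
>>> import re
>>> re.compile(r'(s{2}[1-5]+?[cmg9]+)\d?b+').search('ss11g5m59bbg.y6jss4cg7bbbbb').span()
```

Pattern: exactly 2 of a literal 's', then one or more of a character in [1-5] (lazy), then one or more of one of [cmg9] (captured); then optionally a digit, then one or more of the literal 'b'.
The match spans [16:27] → 'ss4cg7bbbbb'.

(16, 27)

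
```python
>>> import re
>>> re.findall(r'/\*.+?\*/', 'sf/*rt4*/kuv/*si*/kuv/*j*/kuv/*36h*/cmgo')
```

With the lazy modifier that quantifier settles for the fewest repetitions that let the rest of the pattern succeed (the atoms after it are unaffected and can still be greedy).
Since nothing is captured, `findall` lists the 4 matched substrings directly.

['/*rt4*/', '/*si*/', '/*j*/', '/*36h*/']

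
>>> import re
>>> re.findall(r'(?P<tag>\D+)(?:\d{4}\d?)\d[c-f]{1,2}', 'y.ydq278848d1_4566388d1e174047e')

The pattern matches one or more of a non-digit (captured as 'tag'); then exactly 4 of a digit, then optionally a digit (non-capturing group); then a digit, then 1 to 2 of a character in [c-f].
Scanning left to right: at [0:12] match 'y.ydq278848d', group 1 = 'y.ydq'; at [23:31] match 'e174047e', group 1 = 'e'.
`findall` collects group 1 from each match (2 total).

['y.ydq', 'e']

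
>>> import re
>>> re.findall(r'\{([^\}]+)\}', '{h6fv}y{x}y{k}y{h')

Walking the string: at [0:6] match '{h6fv}', group 1 = 'h6fv'; at [7:10] match '{x}', group 1 = 'x'; at [11:14] match '{k}', group 1 = 'k'.
Because there's exactly one group, `findall` drops the full match and keeps group 1 from each hit.

['h6fv', 'x', 'k']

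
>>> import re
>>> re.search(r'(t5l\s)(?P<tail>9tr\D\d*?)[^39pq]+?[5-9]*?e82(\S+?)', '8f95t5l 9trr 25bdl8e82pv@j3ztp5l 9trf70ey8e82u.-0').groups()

('t5l ', '9trr', 'p')

The pattern matches the literal 't5l', then whitespace (captured); then the literal '9tr', then a non-digit, then zero or more of a digit (lazy) (captured as 'tail'); then one or more of any character except [39pq] (lazy), then zero or more of a character in [5-9] (lazy), then the literal 'e82'; then one or more of a non-whitespace character (lazy) (captured).
A `+?`/`*?`/`{m,n}?` starts at its minimum and grows only as far as needed for what follows to match.
`search` walks the string left to right and returns the first match it finds.
The match spans [4:23] → 't5l 9trr 25bdl8e82p'.
Captured: group 1 = 't5l ', group 2 = '9trr', group 3 = 'p'.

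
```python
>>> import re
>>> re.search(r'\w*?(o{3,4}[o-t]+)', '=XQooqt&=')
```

Here no position works, so the call returns None.

None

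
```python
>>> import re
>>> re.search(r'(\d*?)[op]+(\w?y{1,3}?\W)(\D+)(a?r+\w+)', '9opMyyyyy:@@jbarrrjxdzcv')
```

Pattern: zero or more of a digit (lazy) (captured); then one or more of one of [op]; then optionally a word character, then 1 to 3 of the literal 'y' (lazy), then a non-word character (captured); then one or more of a non-digit (captured); then optionally a literal 'a', then one or more of a literal 'r', then one or more of a word character (captured).
`search` walks the string left to right and returns the first match it finds.
Here no position works, so the call returns None.

None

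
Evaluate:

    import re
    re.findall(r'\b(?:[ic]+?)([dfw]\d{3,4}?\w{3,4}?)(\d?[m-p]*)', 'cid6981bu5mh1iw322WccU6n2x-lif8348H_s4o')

[('d6981bu', '5m')]

Pattern: a word boundary (`\b`, zero-width); then one or more of one of [ic] (lazy) (non-capturing group); then one of [dfw], then 3 to 4 of a digit (lazy), then 3 to 4 of a word character (lazy) (captured); then optionally a digit, then zero or more of a character in [m-p] (captured).
A non-greedy quantifier consumes as few characters as it can — just enough that the remainder of the pattern still matches from where it stops; whatever follows it matches normally.
Walking the string: at [0:11] match 'cid6981bu5m', groups = ('d6981bu', '5m').
2 groups means the one result is a tuple of 2 captured strings — 1 here.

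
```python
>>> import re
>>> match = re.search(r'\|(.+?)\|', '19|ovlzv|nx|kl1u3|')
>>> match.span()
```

(2, 9)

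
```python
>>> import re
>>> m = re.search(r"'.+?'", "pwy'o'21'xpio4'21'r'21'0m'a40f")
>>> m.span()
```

(3, 6)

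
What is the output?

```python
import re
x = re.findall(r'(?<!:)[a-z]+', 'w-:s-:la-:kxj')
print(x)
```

The negative lookahead/lookbehind blocks any match where the forbidden context is present.
No capturing groups, so `findall` returns the 3 full match strings.

['w', 'a', 'xj']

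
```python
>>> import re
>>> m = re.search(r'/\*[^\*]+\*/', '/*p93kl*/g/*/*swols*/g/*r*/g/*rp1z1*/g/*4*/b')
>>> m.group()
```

'/*p93kl*/'

The match spans [0:9] → '/*p93kl*/'.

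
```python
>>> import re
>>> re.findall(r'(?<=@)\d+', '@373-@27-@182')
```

['373', '27', '182']

Because the assertion is zero-width, the text it checks is not consumed and won't appear in the result.
Walking the string: at [1:4] → '373'; at [6:8] → '27'; at [10:13] → '182'.
Since nothing is captured, `findall` lists the 3 matched substrings directly.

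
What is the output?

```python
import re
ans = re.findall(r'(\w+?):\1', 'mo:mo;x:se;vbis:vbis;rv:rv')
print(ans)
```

['mo', 'vbis', 'rv']

The backreference `\1` re-matches whatever the first group consumed, character for character.
One capturing group, so `findall` returns just the captured substring from each match — 3 in all.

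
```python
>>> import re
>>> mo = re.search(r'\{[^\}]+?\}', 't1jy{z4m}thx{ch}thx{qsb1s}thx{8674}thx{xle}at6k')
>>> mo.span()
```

(4, 9)

Unlike `match`, `search` isn't anchored — it looks for the pattern anywhere in the string.
The match spans [4:9] → '{z4m}'.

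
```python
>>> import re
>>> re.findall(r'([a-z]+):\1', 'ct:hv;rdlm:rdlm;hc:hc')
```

['rdlm', 'hc']

`\1` has to match the exact text group 1 already captured.
Matches: at [6:15] match 'rdlm:rdlm', group 1 = 'rdlm'; at [16:21] match 'hc:hc', group 1 = 'hc'.
One capturing group, so `findall` returns just the captured substring from each match — 2 in all.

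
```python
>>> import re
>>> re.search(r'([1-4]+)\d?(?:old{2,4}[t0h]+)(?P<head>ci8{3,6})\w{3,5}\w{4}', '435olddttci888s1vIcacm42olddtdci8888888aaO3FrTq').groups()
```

('43', 'ci888')

Pattern: one or more of a character in [1-4] (captured); then optionally a digit; then the literal 'ol', then 2 to 4 of the literal 'd', then one or more of one of [t0h] (non-capturing group); then the literal 'ci', then 3 to 6 of a literal '8' (captured as 'head'); then 3 to 5 of a word character, then exactly 4 of a word character.
`re.search` tries every starting position until one works.
The match spans [0:23] → '435olddttci888s1vIcacm4'.
Captured: group 1 = '43', group 2 = 'ci888'.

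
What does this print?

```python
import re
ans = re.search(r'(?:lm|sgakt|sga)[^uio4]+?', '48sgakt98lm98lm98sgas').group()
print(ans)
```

sgakt9

Alternation tries branches left to right and keeps the first one that lets the overall match succeed at that position.
The match spans [2:8] → 'sgakt9'.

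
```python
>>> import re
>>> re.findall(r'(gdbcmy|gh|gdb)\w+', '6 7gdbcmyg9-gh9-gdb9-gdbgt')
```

The regex engine tests alternatives in the order written; an earlier branch that matches wins even if a later one would match more.
One capturing group, so `findall` returns just the captured substring from each match — 4 in all.

['gdbcmy', 'gh', 'gdb', 'gdb']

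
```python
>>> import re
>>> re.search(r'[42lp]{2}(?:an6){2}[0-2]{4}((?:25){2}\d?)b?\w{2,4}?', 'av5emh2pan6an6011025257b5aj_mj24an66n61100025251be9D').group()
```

With the lazy modifier that quantifier settles for the fewest repetitions that let the rest of the pattern succeed (the atoms after it are unaffected and can still be greedy).
The match spans [6:26] → '2pan6an6011025257b5a'.

'2pan6an6011025257b5a'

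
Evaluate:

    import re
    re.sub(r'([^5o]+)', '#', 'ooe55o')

'oo#55o'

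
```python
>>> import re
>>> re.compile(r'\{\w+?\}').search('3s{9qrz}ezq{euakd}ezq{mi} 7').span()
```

(2, 8)

The match spans [2:8] → '{9qrz}'.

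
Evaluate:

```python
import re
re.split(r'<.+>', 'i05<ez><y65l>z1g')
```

Splitting on the pattern gives 2 pieces.

['i05', 'z1g']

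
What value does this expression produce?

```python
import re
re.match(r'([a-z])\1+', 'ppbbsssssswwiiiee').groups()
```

('p',)

The match spans [0:2] → 'pp'.
Captured: group 1 = 'p'.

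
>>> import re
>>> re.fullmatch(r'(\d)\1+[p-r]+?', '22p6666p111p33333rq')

`\1` is not a pattern — it's the concrete string captured by group 1, re-applied verbatim.
For `fullmatch`, every character of the input must be accounted for by the pattern.
Here the string isn't matched end-to-end, so the call returns None.

None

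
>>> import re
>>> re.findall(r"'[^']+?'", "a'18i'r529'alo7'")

["'18i'", "'alo7'"]

Scanning left to right: at [1:6] → "'18i'"; at [10:16] → "'alo7'".
`findall` yields the raw match text (2 of them) because the pattern has no groups.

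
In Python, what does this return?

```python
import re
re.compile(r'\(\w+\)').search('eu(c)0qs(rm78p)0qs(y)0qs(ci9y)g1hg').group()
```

'(c)'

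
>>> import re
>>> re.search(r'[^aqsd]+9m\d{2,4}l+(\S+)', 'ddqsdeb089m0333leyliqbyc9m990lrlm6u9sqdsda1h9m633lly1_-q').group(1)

This matches one or more of any character except [aqsd]; then the literal '9m', then 2 to 4 of a digit, then one or more of the literal 'l'; then one or more of a non-whitespace character (captured).
Unlike `match`, `search` isn't anchored — it looks for the pattern anywhere in the string.
The match spans [5:56] → 'eb089m0333leyliqbyc9m990lrlm6u9sqdsda1h9m633lly1_-q'.
Captured: group 1 = 'eyliqbyc9m990lrlm6u9sqdsda1h9m633lly1_-q'.

'eyliqbyc9m990lrlm6u9sqdsda1h9m633lly1_-q'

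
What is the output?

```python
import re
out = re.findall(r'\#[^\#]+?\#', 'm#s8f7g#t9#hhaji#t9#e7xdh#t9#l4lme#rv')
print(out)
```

['#s8f7g#', '#hhaji#', '#e7xdh#', '#l4lme#']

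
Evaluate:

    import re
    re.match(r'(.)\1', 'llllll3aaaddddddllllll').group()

'll'

With `match`, the pattern is implicitly anchored at the beginning.
The match spans [0:2] → 'll'.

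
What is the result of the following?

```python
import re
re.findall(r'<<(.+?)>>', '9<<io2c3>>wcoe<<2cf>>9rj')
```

['io2c3', '2cf']

With the lazy modifier that quantifier settles for the fewest repetitions that let the rest of the pattern succeed (the atoms after it are unaffected and can still be greedy).
Scanning left to right: at [1:10] match '<<io2c3>>', group 1 = 'io2c3'; at [14:21] match '<<2cf>>', group 1 = '2cf'.
`findall` collects group 1 from each match (2 total).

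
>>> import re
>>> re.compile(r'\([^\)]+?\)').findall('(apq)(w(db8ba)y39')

['(apq)', '(w(db8ba)']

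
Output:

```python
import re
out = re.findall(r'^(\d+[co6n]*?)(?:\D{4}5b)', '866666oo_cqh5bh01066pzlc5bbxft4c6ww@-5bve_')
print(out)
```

['866666oo']

The pattern matches anchored at the start of the string; then one or more of a digit, then zero or more of one of [co6n] (lazy) (captured); then exactly 4 of a non-digit, then the literal '5b' (non-capturing group).
Walking the string: at [0:14] match '866666oo_cqh5b', group 1 = '866666oo'.
`findall` collects group 1 from the one match (1 total).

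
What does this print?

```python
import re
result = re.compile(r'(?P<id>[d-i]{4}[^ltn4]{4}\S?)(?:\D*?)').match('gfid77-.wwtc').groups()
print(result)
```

The match spans [0:9] → 'gfid77-.w'.
Captured: group 1 = 'gfid77-.w'.

('gfid77-.w',)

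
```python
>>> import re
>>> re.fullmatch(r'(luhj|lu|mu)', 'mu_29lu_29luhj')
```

`re.fullmatch` requires the pattern to consume the entire string.
Here there's no way to consume every character, so the call returns None.

None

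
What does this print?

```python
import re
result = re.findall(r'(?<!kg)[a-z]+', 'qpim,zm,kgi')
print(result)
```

A negative assertion filters positions out without eating any characters.
With no groups in the pattern, `findall` gives back each whole match — 3 here.

['qpim', 'zm', 'kgi']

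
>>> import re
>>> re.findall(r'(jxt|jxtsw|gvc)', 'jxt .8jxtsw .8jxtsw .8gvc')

The regex engine tests alternatives in the order written; an earlier branch that matches wins even if a later one would match more.
Walking the string: at [0:3] match 'jxt', group 1 = 'jxt'; at [6:9] match 'jxt', group 1 = 'jxt'; at [14:17] match 'jxt', group 1 = 'jxt'; at [22:25] match 'gvc', group 1 = 'gvc'.
One capturing group, so `findall` returns just the captured substring from each match — 4 in all.

['jxt', 'jxt', 'jxt', 'gvc']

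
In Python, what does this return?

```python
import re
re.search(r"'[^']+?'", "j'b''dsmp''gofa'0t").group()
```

"'b'"

Unlike `match`, `search` isn't anchored — it looks for the pattern anywhere in the string.
The match spans [1:4] → "'b'".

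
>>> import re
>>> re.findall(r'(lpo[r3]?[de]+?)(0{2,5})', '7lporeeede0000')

[('lporeeede', '0000')]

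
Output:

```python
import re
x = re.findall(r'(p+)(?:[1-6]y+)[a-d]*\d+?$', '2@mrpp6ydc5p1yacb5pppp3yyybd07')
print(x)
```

Pattern: one or more of a literal 'p' (captured); then a character in [1-6], then one or more of the literal 'y' (non-capturing group); then zero or more of a character in [a-d], then one or more of a digit (lazy); then anchored at the end.
Scanning left to right: at [18:30] match 'pppp3yyybd07', group 1 = 'pppp'.
`findall` collects group 1 from the one match (1 total).

['pppp']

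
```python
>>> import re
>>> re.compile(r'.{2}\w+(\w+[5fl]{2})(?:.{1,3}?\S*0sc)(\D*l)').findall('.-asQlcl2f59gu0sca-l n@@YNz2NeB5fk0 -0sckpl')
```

Pattern: exactly 2 of any character, then one or more of a word character; then one or more of a word character, then exactly 2 of one of [5fl] (captured); then 1 to 3 of any character (lazy), then zero or more of a non-whitespace character, then the literal '0sc' (non-capturing group); then zero or more of a non-digit, then a literal 'l' (captured).
Matches: at [0:20] match '.-asQlcl2f59gu0sca-l', groups = ('2f5', 'a-l'); at [22:43] match '@@YNz2NeB5fk0 -0sckpl', groups = ('B5f', 'kpl').
2 groups means each result is a tuple of 2 captured strings — 2 here.

[('2f5', 'a-l'), ('B5f', 'kpl')]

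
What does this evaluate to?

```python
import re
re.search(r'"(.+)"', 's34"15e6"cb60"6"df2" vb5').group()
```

The match spans [3:20] → '"15e6"cb60"6"df2"'.

'"15e6"cb60"6"df2"'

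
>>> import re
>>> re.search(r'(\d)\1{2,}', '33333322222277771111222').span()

(0, 6)

`\1` has to match the exact text group 1 already captured.
`re.search` scans for the first position where the pattern succeeds.
The match spans [0:6] → '333333'.
Captured: group 1 = '3'.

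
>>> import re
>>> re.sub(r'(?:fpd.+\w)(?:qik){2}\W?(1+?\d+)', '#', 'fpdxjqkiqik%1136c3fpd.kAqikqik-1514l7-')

'#l7-'

Pattern: the literal 'fpd', then one or more of any character, then a word character (non-capturing group); then the literal 'qik' repeated 2 times, then optionally a non-word character; then one or more of the literal '1' (lazy), then one or more of a digit (captured).
Matches: at [0:35] → 'fpdxjqkiqik%1136c3fpd.kAqikqik-1514'.
Each match is replaced by '#'.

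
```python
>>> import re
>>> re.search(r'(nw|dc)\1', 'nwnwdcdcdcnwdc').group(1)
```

The match spans [0:4] → 'nwnw'.
Captured: group 1 = 'nw'.

'nw'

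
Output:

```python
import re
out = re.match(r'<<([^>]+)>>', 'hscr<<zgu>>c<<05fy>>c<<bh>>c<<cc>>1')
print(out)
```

`match` is anchored at position 0; if the pattern doesn't fit there, it returns None.
Here position 0 doesn't satisfy it, so the call returns None.

None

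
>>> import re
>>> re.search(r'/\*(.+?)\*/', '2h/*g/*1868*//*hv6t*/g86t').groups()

('g/*1868',)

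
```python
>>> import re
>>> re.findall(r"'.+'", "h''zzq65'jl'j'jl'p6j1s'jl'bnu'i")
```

["''zzq65'jl'j'jl'p6j1s'jl'bnu'"]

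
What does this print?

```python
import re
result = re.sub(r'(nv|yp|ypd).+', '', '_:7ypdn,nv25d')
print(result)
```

_:7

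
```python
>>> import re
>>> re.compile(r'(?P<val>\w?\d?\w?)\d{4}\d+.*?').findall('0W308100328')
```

['0W']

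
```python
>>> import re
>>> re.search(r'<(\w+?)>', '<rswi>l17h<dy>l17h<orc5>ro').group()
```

'<rswi>'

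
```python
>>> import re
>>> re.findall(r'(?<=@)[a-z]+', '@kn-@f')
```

['kn', 'f']

Lookahead/lookbehind check context without consuming it, so the matched span excludes the asserted characters.
Scanning left to right: at [1:3] → 'kn'; at [5:6] → 'f'.
No capturing groups, so `findall` returns the 2 full match strings.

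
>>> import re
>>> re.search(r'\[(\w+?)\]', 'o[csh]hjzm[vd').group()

`re.search` scans for the first position where the pattern succeeds.
The match spans [1:6] → '[csh]'.
Captured: group 1 = 'csh'.

'[csh]'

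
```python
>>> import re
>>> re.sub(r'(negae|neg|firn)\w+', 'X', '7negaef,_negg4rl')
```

Every occurrence is swapped for 'X'.

'7X,_X'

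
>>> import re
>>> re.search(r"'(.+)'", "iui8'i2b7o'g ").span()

The match spans [4:11] → "'i2b7o'".

(4, 11)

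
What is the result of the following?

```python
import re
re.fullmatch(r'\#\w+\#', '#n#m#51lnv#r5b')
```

None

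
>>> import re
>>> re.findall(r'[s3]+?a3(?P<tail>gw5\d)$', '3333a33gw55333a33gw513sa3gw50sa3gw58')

Pattern: one or more of one of [s3] (lazy), then the literal 'a3'; then the literal 'gw5', then a digit (captured as 'tail'); then anchored at the end.
Walking the string: at [29:36] match 'sa3gw58', group 1 = 'gw58'.
With a single group, `findall` returns only what that group captured — 1 item.

['gw58']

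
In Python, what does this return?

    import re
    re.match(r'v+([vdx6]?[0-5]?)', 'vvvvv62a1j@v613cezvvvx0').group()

'vvvvv62'

The pattern matches one or more of a literal 'v'; then optionally one of [vdx6], then optionally a character in [0-5] (captured).
With `match`, the pattern is implicitly anchored at the beginning.
The match spans [0:7] → 'vvvvv62'.
Captured: group 1 = '62'.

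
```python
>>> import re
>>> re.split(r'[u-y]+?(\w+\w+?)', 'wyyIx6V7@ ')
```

Because the quantifier is non-greedy, it stops expanding at the earliest point where the rest of the pattern can succeed.
Because the pattern has a capturing group, `split` also inserts each captured text between the pieces.

['', 'yyIx6V7', '@ ']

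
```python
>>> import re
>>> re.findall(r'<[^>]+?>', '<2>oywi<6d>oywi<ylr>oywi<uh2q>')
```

Scanning left to right: at [0:3] → '<2>'; at [7:11] → '<6d>'; at [15:20] → '<ylr>'; at [24:30] → '<uh2q>'.
No capturing groups, so `findall` returns the 4 full match strings.

['<2>', '<6d>', '<ylr>', '<uh2q>']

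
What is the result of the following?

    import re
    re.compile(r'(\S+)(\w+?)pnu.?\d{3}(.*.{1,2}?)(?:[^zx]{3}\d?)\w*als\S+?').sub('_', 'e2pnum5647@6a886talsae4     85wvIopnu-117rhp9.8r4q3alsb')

Pattern: one or more of a non-whitespace character (captured); then one or more of a word character (lazy) (captured); then the literal 'pnu', then optionally any character, then exactly 3 of a digit; then zero or more of any character, then 1 to 2 of any character (lazy) (captured); then exactly 3 of any character except [zx], then optionally a digit (non-capturing group); then zero or more of a word character, then the literal 'als', then one or more of a non-whitespace character (lazy).
Matches: at [0:55] → 'e2pnum5647@6a886talsae4     85wvIopnu-117rhp9.8r4q3alsb'.
Each match is replaced by '_'.

'_'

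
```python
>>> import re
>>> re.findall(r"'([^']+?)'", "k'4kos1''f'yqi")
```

`findall` collects group 1 from each match (2 total).

['4kos1', 'f']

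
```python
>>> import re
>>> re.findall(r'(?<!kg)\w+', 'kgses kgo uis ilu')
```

The negative lookahead/lookbehind blocks any match where the forbidden context is present.
Matches: at [0:5] → 'kgses'; at [6:9] → 'kgo'; at [10:13] → 'uis'; at [14:17] → 'ilu'.
With no groups in the pattern, `findall` gives back each whole match — 4 here.

['kgses', 'kgo', 'uis', 'ilu']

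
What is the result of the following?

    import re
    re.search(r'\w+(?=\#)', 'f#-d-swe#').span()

(0, 1)

Lookahead/lookbehind check context without consuming it, so the matched span excludes the asserted characters.
The match spans [0:1] → 'f'.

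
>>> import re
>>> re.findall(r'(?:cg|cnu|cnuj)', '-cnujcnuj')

Alternation tries branches left to right and keeps the first one that lets the overall match succeed at that position.
Walking the string: at [1:4] → 'cnu'; at [5:8] → 'cnu'.
`findall` yields the raw match text (2 of them) because the pattern has no groups.

['cnu', 'cnu']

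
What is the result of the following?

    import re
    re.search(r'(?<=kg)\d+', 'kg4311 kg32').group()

'4311'

The positive lookaround only admits positions where the adjacent text matches; those characters stay outside the span.
The match spans [2:6] → '4311'.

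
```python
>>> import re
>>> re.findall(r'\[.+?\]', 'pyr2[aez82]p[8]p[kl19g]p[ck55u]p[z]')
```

Lazy quantifiers expand one character at a time until the remainder of the pattern can match.
Walking the string: at [4:11] → '[aez82]'; at [12:15] → '[8]'; at [16:23] → '[kl19g]'; at [24:31] → '[ck55u]'; at [32:35] → '[z]'.
With no groups in the pattern, `findall` gives back each whole match — 5 here.

['[aez82]', '[8]', '[kl19g]', '[ck55u]', '[z]']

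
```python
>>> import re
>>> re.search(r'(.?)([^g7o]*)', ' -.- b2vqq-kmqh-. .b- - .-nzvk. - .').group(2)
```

'-.- b2vqq-kmqh-. .b- - .-nzvk. - .'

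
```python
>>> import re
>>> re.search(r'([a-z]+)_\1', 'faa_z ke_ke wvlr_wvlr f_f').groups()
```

`\1` has to match the exact text group 1 already captured.
Unlike `match`, `search` isn't anchored — it looks for the pattern anywhere in the string.
The match spans [6:11] → 'ke_ke'.
Captured: group 1 = 'ke'.

('ke',)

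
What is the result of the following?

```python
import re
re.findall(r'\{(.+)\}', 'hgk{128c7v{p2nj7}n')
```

['128c7v{p2nj7']

Matches: at [3:17] match '{128c7v{p2nj7}', group 1 = '128c7v{p2nj7'.
One capturing group, so `findall` returns just the captured substring from the one match — 1 in all.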